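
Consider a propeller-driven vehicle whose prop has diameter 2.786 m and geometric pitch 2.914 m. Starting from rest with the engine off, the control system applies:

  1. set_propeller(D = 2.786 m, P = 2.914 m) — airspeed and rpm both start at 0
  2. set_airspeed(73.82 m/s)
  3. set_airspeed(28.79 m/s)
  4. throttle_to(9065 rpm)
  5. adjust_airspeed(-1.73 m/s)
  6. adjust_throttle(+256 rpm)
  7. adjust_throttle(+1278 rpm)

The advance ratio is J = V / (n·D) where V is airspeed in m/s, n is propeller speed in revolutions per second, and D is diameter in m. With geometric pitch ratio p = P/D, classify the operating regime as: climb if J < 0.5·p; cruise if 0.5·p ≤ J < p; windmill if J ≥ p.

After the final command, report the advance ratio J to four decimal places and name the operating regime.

J = 0.0550, regime = climb

set_propeller: D = 2.786 m, P = 2.914 m (p = P/D = 1.045944); state ← (V=0, rpm=0)
set_airspeed(73.82): V ← 73.82 m/s
set_airspeed(28.79): V ← 28.79 m/s
throttle_to(9065): rpm ← 9065
adjust_airspeed(-1.73): V ← 28.79 -1.73 = 27.06 m/s
adjust_throttle(+256): rpm ← 9065 +256 = 9321
adjust_throttle(+1278): rpm ← 9321 +1278 = 10599
final state: V = 27.06 m/s, rpm = 10599 → n = rpm/60 = 176.650000 rev/s
J = V / (n·D) = 27.06 / (176.650000 × 2.786) = 0.054984
regime bands: climb J<0.5230 | cruise [0.5230, 1.0459) | windmill J≥1.0459
J = 0.0550 → climb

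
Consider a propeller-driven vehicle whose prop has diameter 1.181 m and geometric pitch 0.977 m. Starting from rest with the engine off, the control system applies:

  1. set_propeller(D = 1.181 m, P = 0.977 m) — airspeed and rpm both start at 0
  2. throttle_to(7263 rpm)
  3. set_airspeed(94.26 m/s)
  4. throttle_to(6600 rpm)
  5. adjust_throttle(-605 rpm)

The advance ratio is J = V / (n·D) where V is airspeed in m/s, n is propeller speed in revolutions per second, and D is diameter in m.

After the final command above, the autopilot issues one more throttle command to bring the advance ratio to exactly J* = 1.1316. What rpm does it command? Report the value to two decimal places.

rpm = 4231.90

set_propeller: D = 1.181 m, P = 0.977 m (p = P/D = 0.827265); state ← (V=0, rpm=0)
throttle_to(7263): rpm ← 7263
set_airspeed(94.26): V ← 94.26 m/s
throttle_to(6600): rpm ← 6600
adjust_throttle(-605): rpm ← 6600 -605 = 5995
final state: V = 94.26 m/s, rpm = 5995 → n = rpm/60 = 99.916667 rev/s
target J* = 1.1316; solve J* = V/(n·D) for n: n = V/(J*·D) = 94.26/(1.1316 × 1.181) = 70.531740 rev/s
rpm = 60·n = 4231.904411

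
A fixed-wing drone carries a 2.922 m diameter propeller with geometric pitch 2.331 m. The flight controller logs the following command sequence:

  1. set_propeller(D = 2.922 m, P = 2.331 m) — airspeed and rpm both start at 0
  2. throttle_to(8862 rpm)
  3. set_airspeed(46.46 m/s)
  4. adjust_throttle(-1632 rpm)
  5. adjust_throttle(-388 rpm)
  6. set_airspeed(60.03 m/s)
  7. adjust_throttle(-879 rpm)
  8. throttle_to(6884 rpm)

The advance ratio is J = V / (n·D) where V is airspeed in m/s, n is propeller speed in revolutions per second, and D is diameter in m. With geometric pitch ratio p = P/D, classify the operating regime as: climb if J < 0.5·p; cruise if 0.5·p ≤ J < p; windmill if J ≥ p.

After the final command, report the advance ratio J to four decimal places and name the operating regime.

J = 0.1791, regime = climb

set_propeller: D = 2.922 m, P = 2.331 m (p = P/D = 0.797741); state ← (V=0, rpm=0)
throttle_to(8862): rpm ← 8862
set_airspeed(46.46): V ← 46.46 m/s
adjust_throttle(-1632): rpm ← 8862 -1632 = 7230
adjust_throttle(-388): rpm ← 7230 -388 = 6842
set_airspeed(60.03): V ← 60.03 m/s
adjust_throttle(-879): rpm ← 6842 -879 = 5963
throttle_to(6884): rpm ← 6884
final state: V = 60.03 m/s, rpm = 6884 → n = rpm/60 = 114.733333 rev/s
J = V / (n·D) = 60.03 / (114.733333 × 2.922) = 0.179060
regime bands: climb J<0.3989 | cruise [0.3989, 0.7977) | windmill J≥0.7977
J = 0.1791 → climb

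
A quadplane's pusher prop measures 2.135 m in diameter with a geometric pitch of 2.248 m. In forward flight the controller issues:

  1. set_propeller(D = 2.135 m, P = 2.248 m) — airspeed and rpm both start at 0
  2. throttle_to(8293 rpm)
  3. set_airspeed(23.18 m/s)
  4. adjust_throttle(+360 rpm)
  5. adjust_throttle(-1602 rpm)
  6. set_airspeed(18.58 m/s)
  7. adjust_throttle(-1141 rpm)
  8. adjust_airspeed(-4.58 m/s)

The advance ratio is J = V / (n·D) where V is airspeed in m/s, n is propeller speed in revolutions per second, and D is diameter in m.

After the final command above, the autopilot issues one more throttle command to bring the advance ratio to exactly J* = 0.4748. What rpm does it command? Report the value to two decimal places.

set_propeller: D = 2.135 m, P = 2.248 m (p = P/D = 1.052927); state ← (V=0, rpm=0)
throttle_to(8293): rpm ← 8293
set_airspeed(23.18): V ← 23.18 m/s
adjust_throttle(+360): rpm ← 8293 +360 = 8653
adjust_throttle(-1602): rpm ← 8653 -1602 = 7051
set_airspeed(18.58): V ← 18.58 m/s
adjust_throttle(-1141): rpm ← 7051 -1141 = 5910
adjust_airspeed(-4.58): V ← 18.58 -4.58 = 14 m/s
final state: V = 14 m/s, rpm = 5910 → n = rpm/60 = 98.500000 rev/s
target J* = 0.4748; solve J* = V/(n·D) for n: n = V/(J*·D) = 14/(0.4748 × 2.135) = 13.810819 rev/s
rpm = 60·n = 828.649164

rpm = 828.65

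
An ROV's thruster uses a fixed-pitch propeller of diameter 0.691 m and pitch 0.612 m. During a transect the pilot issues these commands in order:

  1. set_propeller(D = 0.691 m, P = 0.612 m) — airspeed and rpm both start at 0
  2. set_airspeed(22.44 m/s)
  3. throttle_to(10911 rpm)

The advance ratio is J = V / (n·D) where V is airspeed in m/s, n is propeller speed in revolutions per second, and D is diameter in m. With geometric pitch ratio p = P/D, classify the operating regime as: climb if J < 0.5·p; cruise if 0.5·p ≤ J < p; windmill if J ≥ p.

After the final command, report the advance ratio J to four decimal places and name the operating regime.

J = 0.1786, regime = climb

set_propeller: D = 0.691 m, P = 0.612 m (p = P/D = 0.885673); state ← (V=0, rpm=0)
set_airspeed(22.44): V ← 22.44 m/s
throttle_to(10911): rpm ← 10911
final state: V = 22.44 m/s, rpm = 10911 → n = rpm/60 = 181.850000 rev/s
J = V / (n·D) = 22.44 / (181.850000 × 0.691) = 0.178579
regime bands: climb J<0.4428 | cruise [0.4428, 0.8857) | windmill J≥0.8857
J = 0.1786 → climb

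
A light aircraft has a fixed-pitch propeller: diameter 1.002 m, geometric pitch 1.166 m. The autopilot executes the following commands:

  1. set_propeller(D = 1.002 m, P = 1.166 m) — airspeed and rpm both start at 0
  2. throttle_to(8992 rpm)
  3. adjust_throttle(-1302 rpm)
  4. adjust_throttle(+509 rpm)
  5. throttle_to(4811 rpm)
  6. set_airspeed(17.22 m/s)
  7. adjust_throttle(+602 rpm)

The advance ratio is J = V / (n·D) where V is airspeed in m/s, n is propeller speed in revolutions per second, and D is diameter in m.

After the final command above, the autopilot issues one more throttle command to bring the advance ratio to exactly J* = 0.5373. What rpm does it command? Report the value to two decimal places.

set_propeller: D = 1.002 m, P = 1.166 m (p = P/D = 1.163673); state ← (V=0, rpm=0)
throttle_to(8992): rpm ← 8992
adjust_throttle(-1302): rpm ← 8992 -1302 = 7690
adjust_throttle(+509): rpm ← 7690 +509 = 8199
throttle_to(4811): rpm ← 4811
set_airspeed(17.22): V ← 17.22 m/s
adjust_throttle(+602): rpm ← 4811 +602 = 5413
final state: V = 17.22 m/s, rpm = 5413 → n = rpm/60 = 90.216667 rev/s
target J* = 0.5373; solve J* = V/(n·D) for n: n = V/(J*·D) = 17.22/(0.5373 × 1.002) = 31.985164 rev/s
rpm = 60·n = 1919.109854

rpm = 1919.11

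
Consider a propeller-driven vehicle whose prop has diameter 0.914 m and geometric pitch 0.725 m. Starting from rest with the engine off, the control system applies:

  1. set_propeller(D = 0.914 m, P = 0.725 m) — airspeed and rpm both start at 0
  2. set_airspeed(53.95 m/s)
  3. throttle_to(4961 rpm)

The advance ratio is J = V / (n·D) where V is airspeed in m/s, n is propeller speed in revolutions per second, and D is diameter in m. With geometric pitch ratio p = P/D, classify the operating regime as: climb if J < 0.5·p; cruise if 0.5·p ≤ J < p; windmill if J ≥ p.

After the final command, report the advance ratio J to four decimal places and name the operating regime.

set_propeller: D = 0.914 m, P = 0.725 m (p = P/D = 0.793217); state ← (V=0, rpm=0)
set_airspeed(53.95): V ← 53.95 m/s
throttle_to(4961): rpm ← 4961
final state: V = 53.95 m/s, rpm = 4961 → n = rpm/60 = 82.683333 rev/s
J = V / (n·D) = 53.95 / (82.683333 × 0.914) = 0.713883
regime bands: climb J<0.3966 | cruise [0.3966, 0.7932) | windmill J≥0.7932
J = 0.7139 → cruise

J = 0.7139, regime = cruise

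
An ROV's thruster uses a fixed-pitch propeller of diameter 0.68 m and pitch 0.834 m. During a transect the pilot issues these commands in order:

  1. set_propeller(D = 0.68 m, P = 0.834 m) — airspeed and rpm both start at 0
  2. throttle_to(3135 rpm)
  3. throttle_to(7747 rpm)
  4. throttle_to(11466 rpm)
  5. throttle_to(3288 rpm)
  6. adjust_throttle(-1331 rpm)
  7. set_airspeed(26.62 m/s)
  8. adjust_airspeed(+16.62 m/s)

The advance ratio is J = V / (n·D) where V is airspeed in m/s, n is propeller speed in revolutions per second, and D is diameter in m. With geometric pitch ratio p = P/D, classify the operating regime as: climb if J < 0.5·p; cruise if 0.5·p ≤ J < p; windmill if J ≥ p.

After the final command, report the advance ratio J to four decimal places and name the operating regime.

J = 1.9496, regime = windmill

set_propeller: D = 0.68 m, P = 0.834 m (p = P/D = 1.226471); state ← (V=0, rpm=0)
throttle_to(3135): rpm ← 3135
throttle_to(7747): rpm ← 7747
throttle_to(11466): rpm ← 11466
throttle_to(3288): rpm ← 3288
adjust_throttle(-1331): rpm ← 3288 -1331 = 1957
set_airspeed(26.62): V ← 26.62 m/s
adjust_airspeed(+16.62): V ← 26.62 +16.62 = 43.24 m/s
final state: V = 43.24 m/s, rpm = 1957 → n = rpm/60 = 32.616667 rev/s
J = V / (n·D) = 43.24 / (32.616667 × 0.68) = 1.949563
regime bands: climb J<0.6132 | cruise [0.6132, 1.2265) | windmill J≥1.2265
J = 1.9496 → windmill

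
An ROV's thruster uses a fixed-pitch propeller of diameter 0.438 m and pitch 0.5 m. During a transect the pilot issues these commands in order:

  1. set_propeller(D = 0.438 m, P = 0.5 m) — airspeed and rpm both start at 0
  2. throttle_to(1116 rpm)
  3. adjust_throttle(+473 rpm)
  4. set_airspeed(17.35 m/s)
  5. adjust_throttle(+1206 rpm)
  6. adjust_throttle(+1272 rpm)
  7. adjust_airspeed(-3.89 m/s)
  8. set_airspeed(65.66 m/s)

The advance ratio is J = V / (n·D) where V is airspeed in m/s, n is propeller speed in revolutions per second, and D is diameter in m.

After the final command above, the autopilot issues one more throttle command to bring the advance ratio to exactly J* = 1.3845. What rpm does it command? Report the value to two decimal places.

set_propeller: D = 0.438 m, P = 0.5 m (p = P/D = 1.141553); state ← (V=0, rpm=0)
throttle_to(1116): rpm ← 1116
adjust_throttle(+473): rpm ← 1116 +473 = 1589
set_airspeed(17.35): V ← 17.35 m/s
adjust_throttle(+1206): rpm ← 1589 +1206 = 2795
adjust_throttle(+1272): rpm ← 2795 +1272 = 4067
adjust_airspeed(-3.89): V ← 17.35 -3.89 = 13.46 m/s
set_airspeed(65.66): V ← 65.66 m/s
final state: V = 65.66 m/s, rpm = 4067 → n = rpm/60 = 67.783333 rev/s
target J* = 1.3845; solve J* = V/(n·D) for n: n = V/(J*·D) = 65.66/(1.3845 × 0.438) = 108.276400 rev/s
rpm = 60·n = 6496.584000

rpm = 6496.58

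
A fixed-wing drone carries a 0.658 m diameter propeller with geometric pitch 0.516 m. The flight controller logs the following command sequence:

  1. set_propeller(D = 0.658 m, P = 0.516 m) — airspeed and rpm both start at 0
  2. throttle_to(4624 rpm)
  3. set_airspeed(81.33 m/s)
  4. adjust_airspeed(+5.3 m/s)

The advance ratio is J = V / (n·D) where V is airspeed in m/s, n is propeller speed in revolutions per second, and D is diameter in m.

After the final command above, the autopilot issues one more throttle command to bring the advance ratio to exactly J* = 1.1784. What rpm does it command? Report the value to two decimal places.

set_propeller: D = 0.658 m, P = 0.516 m (p = P/D = 0.784195); state ← (V=0, rpm=0)
throttle_to(4624): rpm ← 4624
set_airspeed(81.33): V ← 81.33 m/s
adjust_airspeed(+5.3): V ← 81.33 +5.3 = 86.63 m/s
final state: V = 86.63 m/s, rpm = 4624 → n = rpm/60 = 77.066667 rev/s
target J* = 1.1784; solve J* = V/(n·D) for n: n = V/(J*·D) = 86.63/(1.1784 × 0.658) = 111.724826 rev/s
rpm = 60·n = 6703.489560

rpm = 6703.49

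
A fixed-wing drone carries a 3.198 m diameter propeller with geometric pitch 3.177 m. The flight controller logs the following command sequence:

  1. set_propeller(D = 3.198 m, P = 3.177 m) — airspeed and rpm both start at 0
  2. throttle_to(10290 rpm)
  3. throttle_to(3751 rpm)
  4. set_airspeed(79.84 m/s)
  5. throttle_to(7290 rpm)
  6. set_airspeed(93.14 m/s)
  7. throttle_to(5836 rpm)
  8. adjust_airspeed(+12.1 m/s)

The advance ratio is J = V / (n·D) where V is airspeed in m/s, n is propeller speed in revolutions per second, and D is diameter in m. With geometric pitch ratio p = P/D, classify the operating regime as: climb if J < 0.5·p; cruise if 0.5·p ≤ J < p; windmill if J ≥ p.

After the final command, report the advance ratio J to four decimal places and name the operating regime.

set_propeller: D = 3.198 m, P = 3.177 m (p = P/D = 0.993433); state ← (V=0, rpm=0)
throttle_to(10290): rpm ← 10290
throttle_to(3751): rpm ← 3751
set_airspeed(79.84): V ← 79.84 m/s
throttle_to(7290): rpm ← 7290
set_airspeed(93.14): V ← 93.14 m/s
throttle_to(5836): rpm ← 5836
adjust_airspeed(+12.1): V ← 93.14 +12.1 = 105.24 m/s
final state: V = 105.24 m/s, rpm = 5836 → n = rpm/60 = 97.266667 rev/s
J = V / (n·D) = 105.24 / (97.266667 × 3.198) = 0.338328
regime bands: climb J<0.4967 | cruise [0.4967, 0.9934) | windmill J≥0.9934
J = 0.3383 → climb

J = 0.3383, regime = climb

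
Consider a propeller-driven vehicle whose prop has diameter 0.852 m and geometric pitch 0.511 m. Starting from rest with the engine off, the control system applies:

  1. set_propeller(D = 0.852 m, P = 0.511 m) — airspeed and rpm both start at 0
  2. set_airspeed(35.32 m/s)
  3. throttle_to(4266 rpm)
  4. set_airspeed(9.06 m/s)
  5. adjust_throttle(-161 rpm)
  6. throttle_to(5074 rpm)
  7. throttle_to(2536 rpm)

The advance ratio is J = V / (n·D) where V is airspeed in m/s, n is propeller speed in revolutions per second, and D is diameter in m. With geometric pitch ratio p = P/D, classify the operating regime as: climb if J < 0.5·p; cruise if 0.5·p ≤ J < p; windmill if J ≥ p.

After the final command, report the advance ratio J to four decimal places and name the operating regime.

J = 0.2516, regime = climb

set_propeller: D = 0.852 m, P = 0.511 m (p = P/D = 0.599765); state ← (V=0, rpm=0)
set_airspeed(35.32): V ← 35.32 m/s
throttle_to(4266): rpm ← 4266
set_airspeed(9.06): V ← 9.06 m/s
adjust_throttle(-161): rpm ← 4266 -161 = 4105
throttle_to(5074): rpm ← 5074
throttle_to(2536): rpm ← 2536
final state: V = 9.06 m/s, rpm = 2536 → n = rpm/60 = 42.266667 rev/s
J = V / (n·D) = 9.06 / (42.266667 × 0.852) = 0.251588
regime bands: climb J<0.2999 | cruise [0.2999, 0.5998) | windmill J≥0.5998
J = 0.2516 → climb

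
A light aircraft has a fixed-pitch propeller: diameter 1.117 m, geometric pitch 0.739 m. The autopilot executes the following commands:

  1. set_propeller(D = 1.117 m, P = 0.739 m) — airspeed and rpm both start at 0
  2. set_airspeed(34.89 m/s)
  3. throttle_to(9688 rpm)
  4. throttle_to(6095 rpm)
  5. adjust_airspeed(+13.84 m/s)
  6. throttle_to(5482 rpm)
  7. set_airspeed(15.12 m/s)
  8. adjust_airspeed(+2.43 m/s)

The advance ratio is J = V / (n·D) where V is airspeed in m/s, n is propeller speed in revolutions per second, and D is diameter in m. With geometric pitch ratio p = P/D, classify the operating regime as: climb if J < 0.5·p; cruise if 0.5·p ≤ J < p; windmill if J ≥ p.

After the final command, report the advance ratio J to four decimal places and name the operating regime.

set_propeller: D = 1.117 m, P = 0.739 m (p = P/D = 0.661594); state ← (V=0, rpm=0)
set_airspeed(34.89): V ← 34.89 m/s
throttle_to(9688): rpm ← 9688
throttle_to(6095): rpm ← 6095
adjust_airspeed(+13.84): V ← 34.89 +13.84 = 48.73 m/s
throttle_to(5482): rpm ← 5482
set_airspeed(15.12): V ← 15.12 m/s
adjust_airspeed(+2.43): V ← 15.12 +2.43 = 17.55 m/s
final state: V = 17.55 m/s, rpm = 5482 → n = rpm/60 = 91.366667 rev/s
J = V / (n·D) = 17.55 / (91.366667 × 1.117) = 0.171963
regime bands: climb J<0.3308 | cruise [0.3308, 0.6616) | windmill J≥0.6616
J = 0.1720 → climb

J = 0.1720, regime = climb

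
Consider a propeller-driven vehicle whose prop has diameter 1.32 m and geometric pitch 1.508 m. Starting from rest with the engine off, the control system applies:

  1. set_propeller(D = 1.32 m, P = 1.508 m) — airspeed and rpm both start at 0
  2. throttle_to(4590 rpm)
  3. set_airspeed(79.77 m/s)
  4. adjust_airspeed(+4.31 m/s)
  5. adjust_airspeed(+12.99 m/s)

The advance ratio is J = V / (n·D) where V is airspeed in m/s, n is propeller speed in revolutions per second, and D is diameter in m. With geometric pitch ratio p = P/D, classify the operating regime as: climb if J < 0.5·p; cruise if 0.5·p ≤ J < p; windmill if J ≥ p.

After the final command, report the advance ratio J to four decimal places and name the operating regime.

J = 0.9613, regime = cruise

set_propeller: D = 1.32 m, P = 1.508 m (p = P/D = 1.142424); state ← (V=0, rpm=0)
throttle_to(4590): rpm ← 4590
set_airspeed(79.77): V ← 79.77 m/s
adjust_airspeed(+4.31): V ← 79.77 +4.31 = 84.08 m/s
adjust_airspeed(+12.99): V ← 84.08 +12.99 = 97.07 m/s
final state: V = 97.07 m/s, rpm = 4590 → n = rpm/60 = 76.500000 rev/s
J = V / (n·D) = 97.07 / (76.500000 × 1.32) = 0.961279
regime bands: climb J<0.5712 | cruise [0.5712, 1.1424) | windmill J≥1.1424
J = 0.9613 → cruise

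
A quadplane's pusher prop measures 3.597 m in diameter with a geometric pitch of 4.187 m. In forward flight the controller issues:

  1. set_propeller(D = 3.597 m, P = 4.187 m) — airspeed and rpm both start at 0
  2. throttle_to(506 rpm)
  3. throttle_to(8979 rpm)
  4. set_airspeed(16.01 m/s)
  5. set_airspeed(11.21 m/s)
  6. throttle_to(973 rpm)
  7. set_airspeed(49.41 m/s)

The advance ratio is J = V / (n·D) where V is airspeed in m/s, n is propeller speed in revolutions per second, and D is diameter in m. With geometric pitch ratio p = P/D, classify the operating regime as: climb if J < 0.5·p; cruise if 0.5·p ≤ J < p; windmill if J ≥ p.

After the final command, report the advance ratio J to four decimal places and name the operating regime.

J = 0.8471, regime = cruise

set_propeller: D = 3.597 m, P = 4.187 m (p = P/D = 1.164026); state ← (V=0, rpm=0)
throttle_to(506): rpm ← 506
throttle_to(8979): rpm ← 8979
set_airspeed(16.01): V ← 16.01 m/s
set_airspeed(11.21): V ← 11.21 m/s
throttle_to(973): rpm ← 973
set_airspeed(49.41): V ← 49.41 m/s
final state: V = 49.41 m/s, rpm = 973 → n = rpm/60 = 16.216667 rev/s
J = V / (n·D) = 49.41 / (16.216667 × 3.597) = 0.847057
regime bands: climb J<0.5820 | cruise [0.5820, 1.1640) | windmill J≥1.1640
J = 0.8471 → cruise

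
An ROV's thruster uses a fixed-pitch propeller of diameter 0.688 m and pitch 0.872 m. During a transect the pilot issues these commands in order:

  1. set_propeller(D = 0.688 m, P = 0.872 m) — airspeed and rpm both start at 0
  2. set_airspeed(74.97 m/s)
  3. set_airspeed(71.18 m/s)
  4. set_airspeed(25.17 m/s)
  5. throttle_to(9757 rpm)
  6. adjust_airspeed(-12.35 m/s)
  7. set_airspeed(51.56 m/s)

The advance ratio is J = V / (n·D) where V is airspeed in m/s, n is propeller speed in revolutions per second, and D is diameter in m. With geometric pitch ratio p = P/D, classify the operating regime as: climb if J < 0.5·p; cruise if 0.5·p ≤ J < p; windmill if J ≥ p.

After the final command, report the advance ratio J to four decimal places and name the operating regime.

J = 0.4608, regime = climb

set_propeller: D = 0.688 m, P = 0.872 m (p = P/D = 1.267442); state ← (V=0, rpm=0)
set_airspeed(74.97): V ← 74.97 m/s
set_airspeed(71.18): V ← 71.18 m/s
set_airspeed(25.17): V ← 25.17 m/s
throttle_to(9757): rpm ← 9757
adjust_airspeed(-12.35): V ← 25.17 -12.35 = 12.82 m/s
set_airspeed(51.56): V ← 51.56 m/s
final state: V = 51.56 m/s, rpm = 9757 → n = rpm/60 = 162.616667 rev/s
J = V / (n·D) = 51.56 / (162.616667 × 0.688) = 0.460850
regime bands: climb J<0.6337 | cruise [0.6337, 1.2674) | windmill J≥1.2674
J = 0.4608 → climb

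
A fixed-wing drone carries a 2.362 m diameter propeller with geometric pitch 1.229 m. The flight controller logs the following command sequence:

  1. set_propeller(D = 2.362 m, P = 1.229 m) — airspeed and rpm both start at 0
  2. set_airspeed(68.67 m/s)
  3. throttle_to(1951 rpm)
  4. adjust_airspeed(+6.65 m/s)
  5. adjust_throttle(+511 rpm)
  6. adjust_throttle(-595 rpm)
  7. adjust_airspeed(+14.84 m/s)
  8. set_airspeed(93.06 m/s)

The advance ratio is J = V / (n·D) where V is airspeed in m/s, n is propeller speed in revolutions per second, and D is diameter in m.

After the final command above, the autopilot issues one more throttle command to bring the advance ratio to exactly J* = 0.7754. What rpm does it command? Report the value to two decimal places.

set_propeller: D = 2.362 m, P = 1.229 m (p = P/D = 0.520322); state ← (V=0, rpm=0)
set_airspeed(68.67): V ← 68.67 m/s
throttle_to(1951): rpm ← 1951
adjust_airspeed(+6.65): V ← 68.67 +6.65 = 75.32 m/s
adjust_throttle(+511): rpm ← 1951 +511 = 2462
adjust_throttle(-595): rpm ← 2462 -595 = 1867
adjust_airspeed(+14.84): V ← 75.32 +14.84 = 90.16 m/s
set_airspeed(93.06): V ← 93.06 m/s
final state: V = 93.06 m/s, rpm = 1867 → n = rpm/60 = 31.116667 rev/s
target J* = 0.7754; solve J* = V/(n·D) for n: n = V/(J*·D) = 93.06/(0.7754 × 2.362) = 50.810955 rev/s
rpm = 60·n = 3048.657304

rpm = 3048.66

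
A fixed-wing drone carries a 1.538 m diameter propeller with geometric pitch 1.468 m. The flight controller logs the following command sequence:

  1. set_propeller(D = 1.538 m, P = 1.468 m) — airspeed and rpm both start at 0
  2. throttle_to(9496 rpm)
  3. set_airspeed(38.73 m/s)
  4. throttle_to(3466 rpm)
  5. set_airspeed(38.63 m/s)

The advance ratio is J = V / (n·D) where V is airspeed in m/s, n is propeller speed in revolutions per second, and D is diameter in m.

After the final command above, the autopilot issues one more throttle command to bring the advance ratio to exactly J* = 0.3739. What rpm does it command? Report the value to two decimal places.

set_propeller: D = 1.538 m, P = 1.468 m (p = P/D = 0.954486); state ← (V=0, rpm=0)
throttle_to(9496): rpm ← 9496
set_airspeed(38.73): V ← 38.73 m/s
throttle_to(3466): rpm ← 3466
set_airspeed(38.63): V ← 38.63 m/s
final state: V = 38.63 m/s, rpm = 3466 → n = rpm/60 = 57.766667 rev/s
target J* = 0.3739; solve J* = V/(n·D) for n: n = V/(J*·D) = 38.63/(0.3739 × 1.538) = 67.175809 rev/s
rpm = 60·n = 4030.548560

rpm = 4030.55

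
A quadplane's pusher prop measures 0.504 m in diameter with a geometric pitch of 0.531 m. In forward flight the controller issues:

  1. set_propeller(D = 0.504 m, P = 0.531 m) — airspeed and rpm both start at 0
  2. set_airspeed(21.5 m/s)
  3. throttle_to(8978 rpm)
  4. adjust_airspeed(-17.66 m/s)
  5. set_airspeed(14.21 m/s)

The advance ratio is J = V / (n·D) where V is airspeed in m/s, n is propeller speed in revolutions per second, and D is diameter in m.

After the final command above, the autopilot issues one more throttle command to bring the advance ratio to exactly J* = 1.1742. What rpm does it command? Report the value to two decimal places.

set_propeller: D = 0.504 m, P = 0.531 m (p = P/D = 1.053571); state ← (V=0, rpm=0)
set_airspeed(21.5): V ← 21.5 m/s
throttle_to(8978): rpm ← 8978
adjust_airspeed(-17.66): V ← 21.5 -17.66 = 3.84 m/s
set_airspeed(14.21): V ← 14.21 m/s
final state: V = 14.21 m/s, rpm = 8978 → n = rpm/60 = 149.633333 rev/s
target J* = 1.1742; solve J* = V/(n·D) for n: n = V/(J*·D) = 14.21/(1.1742 × 0.504) = 24.011620 rev/s
rpm = 60·n = 1440.697212

rpm = 1440.70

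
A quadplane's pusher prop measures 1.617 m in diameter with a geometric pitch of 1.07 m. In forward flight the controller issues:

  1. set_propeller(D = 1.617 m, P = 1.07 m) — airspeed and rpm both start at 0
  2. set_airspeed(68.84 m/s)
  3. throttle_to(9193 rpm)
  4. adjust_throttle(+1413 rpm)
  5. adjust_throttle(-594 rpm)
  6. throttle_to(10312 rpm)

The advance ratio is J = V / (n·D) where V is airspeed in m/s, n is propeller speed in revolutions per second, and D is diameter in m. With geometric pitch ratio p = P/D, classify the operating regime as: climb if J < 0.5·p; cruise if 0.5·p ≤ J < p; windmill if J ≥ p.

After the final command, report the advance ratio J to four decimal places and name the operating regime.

set_propeller: D = 1.617 m, P = 1.07 m (p = P/D = 0.661719); state ← (V=0, rpm=0)
set_airspeed(68.84): V ← 68.84 m/s
throttle_to(9193): rpm ← 9193
adjust_throttle(+1413): rpm ← 9193 +1413 = 10606
adjust_throttle(-594): rpm ← 10606 -594 = 10012
throttle_to(10312): rpm ← 10312
final state: V = 68.84 m/s, rpm = 10312 → n = rpm/60 = 171.866667 rev/s
J = V / (n·D) = 68.84 / (171.866667 × 1.617) = 0.247708
regime bands: climb J<0.3309 | cruise [0.3309, 0.6617) | windmill J≥0.6617
J = 0.2477 → climb

J = 0.2477, regime = climb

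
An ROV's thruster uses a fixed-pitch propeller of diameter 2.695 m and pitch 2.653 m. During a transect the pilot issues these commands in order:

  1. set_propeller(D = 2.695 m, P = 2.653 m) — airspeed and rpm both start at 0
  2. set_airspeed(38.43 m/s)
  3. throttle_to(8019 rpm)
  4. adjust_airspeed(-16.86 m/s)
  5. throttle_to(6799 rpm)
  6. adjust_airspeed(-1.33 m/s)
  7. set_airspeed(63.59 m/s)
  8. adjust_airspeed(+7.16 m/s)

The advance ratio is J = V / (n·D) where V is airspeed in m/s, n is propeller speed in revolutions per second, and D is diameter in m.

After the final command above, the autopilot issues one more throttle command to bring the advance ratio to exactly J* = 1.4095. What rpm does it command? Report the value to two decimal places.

rpm = 1117.52

set_propeller: D = 2.695 m, P = 2.653 m (p = P/D = 0.984416); state ← (V=0, rpm=0)
set_airspeed(38.43): V ← 38.43 m/s
throttle_to(8019): rpm ← 8019
adjust_airspeed(-16.86): V ← 38.43 -16.86 = 21.57 m/s
throttle_to(6799): rpm ← 6799
adjust_airspeed(-1.33): V ← 21.57 -1.33 = 20.24 m/s
set_airspeed(63.59): V ← 63.59 m/s
adjust_airspeed(+7.16): V ← 63.59 +7.16 = 70.75 m/s
final state: V = 70.75 m/s, rpm = 6799 → n = rpm/60 = 113.316667 rev/s
target J* = 1.4095; solve J* = V/(n·D) for n: n = V/(J*·D) = 70.75/(1.4095 × 2.695) = 18.625271 rev/s
rpm = 60·n = 1117.516244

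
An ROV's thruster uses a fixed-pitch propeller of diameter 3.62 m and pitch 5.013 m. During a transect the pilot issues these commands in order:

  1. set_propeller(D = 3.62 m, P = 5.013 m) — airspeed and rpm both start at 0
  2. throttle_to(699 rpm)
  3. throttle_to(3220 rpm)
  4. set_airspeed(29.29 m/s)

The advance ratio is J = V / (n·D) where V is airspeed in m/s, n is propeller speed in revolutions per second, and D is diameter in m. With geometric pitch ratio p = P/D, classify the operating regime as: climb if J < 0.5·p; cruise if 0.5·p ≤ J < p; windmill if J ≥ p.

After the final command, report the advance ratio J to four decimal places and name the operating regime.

J = 0.1508, regime = climb

set_propeller: D = 3.62 m, P = 5.013 m (p = P/D = 1.384807); state ← (V=0, rpm=0)
throttle_to(699): rpm ← 699
throttle_to(3220): rpm ← 3220
set_airspeed(29.29): V ← 29.29 m/s
final state: V = 29.29 m/s, rpm = 3220 → n = rpm/60 = 53.666667 rev/s
J = V / (n·D) = 29.29 / (53.666667 × 3.62) = 0.150767
regime bands: climb J<0.6924 | cruise [0.6924, 1.3848) | windmill J≥1.3848
J = 0.1508 → climb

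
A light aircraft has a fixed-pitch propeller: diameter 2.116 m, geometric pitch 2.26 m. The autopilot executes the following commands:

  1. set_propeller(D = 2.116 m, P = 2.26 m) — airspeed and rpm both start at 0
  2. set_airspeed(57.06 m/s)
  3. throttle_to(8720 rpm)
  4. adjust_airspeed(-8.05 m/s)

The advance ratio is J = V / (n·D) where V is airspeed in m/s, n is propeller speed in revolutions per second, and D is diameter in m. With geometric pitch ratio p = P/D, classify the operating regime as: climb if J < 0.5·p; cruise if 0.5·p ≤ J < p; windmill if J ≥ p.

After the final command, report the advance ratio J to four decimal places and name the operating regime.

set_propeller: D = 2.116 m, P = 2.26 m (p = P/D = 1.068053); state ← (V=0, rpm=0)
set_airspeed(57.06): V ← 57.06 m/s
throttle_to(8720): rpm ← 8720
adjust_airspeed(-8.05): V ← 57.06 -8.05 = 49.01 m/s
final state: V = 49.01 m/s, rpm = 8720 → n = rpm/60 = 145.333333 rev/s
J = V / (n·D) = 49.01 / (145.333333 × 2.116) = 0.159369
regime bands: climb J<0.5340 | cruise [0.5340, 1.0681) | windmill J≥1.0681
J = 0.1594 → climb

J = 0.1594, regime = climb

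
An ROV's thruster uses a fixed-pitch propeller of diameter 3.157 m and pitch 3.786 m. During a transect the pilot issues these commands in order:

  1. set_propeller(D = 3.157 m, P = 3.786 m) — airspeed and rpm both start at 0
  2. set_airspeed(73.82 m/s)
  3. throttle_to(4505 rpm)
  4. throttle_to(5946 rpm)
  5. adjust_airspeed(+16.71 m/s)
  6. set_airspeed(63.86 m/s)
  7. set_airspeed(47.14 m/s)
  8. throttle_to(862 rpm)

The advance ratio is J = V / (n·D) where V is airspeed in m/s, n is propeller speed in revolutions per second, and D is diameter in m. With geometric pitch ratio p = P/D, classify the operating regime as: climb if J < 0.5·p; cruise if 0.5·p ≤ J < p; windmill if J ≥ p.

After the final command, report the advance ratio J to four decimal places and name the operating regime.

set_propeller: D = 3.157 m, P = 3.786 m (p = P/D = 1.199240); state ← (V=0, rpm=0)
set_airspeed(73.82): V ← 73.82 m/s
throttle_to(4505): rpm ← 4505
throttle_to(5946): rpm ← 5946
adjust_airspeed(+16.71): V ← 73.82 +16.71 = 90.53 m/s
set_airspeed(63.86): V ← 63.86 m/s
set_airspeed(47.14): V ← 47.14 m/s
throttle_to(862): rpm ← 862
final state: V = 47.14 m/s, rpm = 862 → n = rpm/60 = 14.366667 rev/s
J = V / (n·D) = 47.14 / (14.366667 × 3.157) = 1.039343
regime bands: climb J<0.5996 | cruise [0.5996, 1.1992) | windmill J≥1.1992
J = 1.0393 → cruise

J = 1.0393, regime = cruise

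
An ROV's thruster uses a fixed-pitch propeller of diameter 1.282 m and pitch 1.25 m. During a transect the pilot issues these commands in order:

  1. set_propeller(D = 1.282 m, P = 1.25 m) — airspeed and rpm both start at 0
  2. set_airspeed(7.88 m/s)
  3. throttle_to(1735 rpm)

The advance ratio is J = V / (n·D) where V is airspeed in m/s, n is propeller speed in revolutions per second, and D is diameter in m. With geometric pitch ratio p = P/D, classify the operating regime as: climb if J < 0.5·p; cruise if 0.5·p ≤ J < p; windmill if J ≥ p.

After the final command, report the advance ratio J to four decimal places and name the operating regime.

J = 0.2126, regime = climb

set_propeller: D = 1.282 m, P = 1.25 m (p = P/D = 0.975039); state ← (V=0, rpm=0)
set_airspeed(7.88): V ← 7.88 m/s
throttle_to(1735): rpm ← 1735
final state: V = 7.88 m/s, rpm = 1735 → n = rpm/60 = 28.916667 rev/s
J = V / (n·D) = 7.88 / (28.916667 × 1.282) = 0.212564
regime bands: climb J<0.4875 | cruise [0.4875, 0.9750) | windmill J≥0.9750
J = 0.2126 → climb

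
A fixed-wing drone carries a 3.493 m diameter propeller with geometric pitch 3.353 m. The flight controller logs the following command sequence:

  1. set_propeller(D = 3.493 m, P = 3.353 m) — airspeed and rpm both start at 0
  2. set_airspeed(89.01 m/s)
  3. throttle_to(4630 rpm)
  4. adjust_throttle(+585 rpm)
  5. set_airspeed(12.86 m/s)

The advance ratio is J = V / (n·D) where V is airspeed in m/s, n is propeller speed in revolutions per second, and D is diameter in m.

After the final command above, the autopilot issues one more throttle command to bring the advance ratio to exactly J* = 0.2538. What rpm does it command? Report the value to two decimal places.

set_propeller: D = 3.493 m, P = 3.353 m (p = P/D = 0.959920); state ← (V=0, rpm=0)
set_airspeed(89.01): V ← 89.01 m/s
throttle_to(4630): rpm ← 4630
adjust_throttle(+585): rpm ← 4630 +585 = 5215
set_airspeed(12.86): V ← 12.86 m/s
final state: V = 12.86 m/s, rpm = 5215 → n = rpm/60 = 86.916667 rev/s
target J* = 0.2538; solve J* = V/(n·D) for n: n = V/(J*·D) = 12.86/(0.2538 × 3.493) = 14.506103 rev/s
rpm = 60·n = 870.366197

rpm = 870.37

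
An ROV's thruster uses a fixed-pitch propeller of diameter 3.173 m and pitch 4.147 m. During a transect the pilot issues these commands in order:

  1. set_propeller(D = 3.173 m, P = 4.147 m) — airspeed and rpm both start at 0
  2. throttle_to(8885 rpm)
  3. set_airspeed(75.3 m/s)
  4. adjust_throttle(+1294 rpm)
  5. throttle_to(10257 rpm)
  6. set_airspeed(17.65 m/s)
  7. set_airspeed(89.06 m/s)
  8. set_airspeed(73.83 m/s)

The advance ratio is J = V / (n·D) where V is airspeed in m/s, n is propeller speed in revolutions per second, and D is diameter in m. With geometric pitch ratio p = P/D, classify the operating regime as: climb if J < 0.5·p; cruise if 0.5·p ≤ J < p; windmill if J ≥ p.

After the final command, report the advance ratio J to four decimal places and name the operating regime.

J = 0.1361, regime = climb

set_propeller: D = 3.173 m, P = 4.147 m (p = P/D = 1.306965); state ← (V=0, rpm=0)
throttle_to(8885): rpm ← 8885
set_airspeed(75.3): V ← 75.3 m/s
adjust_throttle(+1294): rpm ← 8885 +1294 = 10179
throttle_to(10257): rpm ← 10257
set_airspeed(17.65): V ← 17.65 m/s
set_airspeed(89.06): V ← 89.06 m/s
set_airspeed(73.83): V ← 73.83 m/s
final state: V = 73.83 m/s, rpm = 10257 → n = rpm/60 = 170.950000 rev/s
J = V / (n·D) = 73.83 / (170.950000 × 3.173) = 0.136111
regime bands: climb J<0.6535 | cruise [0.6535, 1.3070) | windmill J≥1.3070
J = 0.1361 → climb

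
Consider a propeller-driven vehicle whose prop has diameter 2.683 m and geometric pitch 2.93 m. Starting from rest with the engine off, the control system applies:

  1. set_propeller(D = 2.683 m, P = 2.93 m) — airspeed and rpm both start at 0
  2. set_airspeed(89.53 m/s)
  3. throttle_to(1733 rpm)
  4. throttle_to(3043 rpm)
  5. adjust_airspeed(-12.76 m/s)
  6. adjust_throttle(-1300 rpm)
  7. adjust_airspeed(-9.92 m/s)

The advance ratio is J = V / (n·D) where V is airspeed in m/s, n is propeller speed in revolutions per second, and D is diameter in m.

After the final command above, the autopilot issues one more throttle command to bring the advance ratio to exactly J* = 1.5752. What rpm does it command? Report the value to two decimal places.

set_propeller: D = 2.683 m, P = 2.93 m (p = P/D = 1.092061); state ← (V=0, rpm=0)
set_airspeed(89.53): V ← 89.53 m/s
throttle_to(1733): rpm ← 1733
throttle_to(3043): rpm ← 3043
adjust_airspeed(-12.76): V ← 89.53 -12.76 = 76.77 m/s
adjust_throttle(-1300): rpm ← 3043 -1300 = 1743
adjust_airspeed(-9.92): V ← 76.77 -9.92 = 66.85 m/s
final state: V = 66.85 m/s, rpm = 1743 → n = rpm/60 = 29.050000 rev/s
target J* = 1.5752; solve J* = V/(n·D) for n: n = V/(J*·D) = 66.85/(1.5752 × 2.683) = 15.817762 rev/s
rpm = 60·n = 949.065718

rpm = 949.07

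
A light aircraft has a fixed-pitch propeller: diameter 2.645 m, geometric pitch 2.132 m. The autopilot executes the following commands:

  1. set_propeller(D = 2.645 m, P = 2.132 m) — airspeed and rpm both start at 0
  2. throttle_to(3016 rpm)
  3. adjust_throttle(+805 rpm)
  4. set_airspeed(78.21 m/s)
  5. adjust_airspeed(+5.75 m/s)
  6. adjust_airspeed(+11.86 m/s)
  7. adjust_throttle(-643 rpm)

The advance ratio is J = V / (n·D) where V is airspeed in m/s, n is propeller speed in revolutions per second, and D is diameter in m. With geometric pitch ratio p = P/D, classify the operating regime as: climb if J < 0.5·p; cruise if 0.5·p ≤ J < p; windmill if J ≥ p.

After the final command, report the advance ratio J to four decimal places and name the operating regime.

set_propeller: D = 2.645 m, P = 2.132 m (p = P/D = 0.806049); state ← (V=0, rpm=0)
throttle_to(3016): rpm ← 3016
adjust_throttle(+805): rpm ← 3016 +805 = 3821
set_airspeed(78.21): V ← 78.21 m/s
adjust_airspeed(+5.75): V ← 78.21 +5.75 = 83.96 m/s
adjust_airspeed(+11.86): V ← 83.96 +11.86 = 95.82 m/s
adjust_throttle(-643): rpm ← 3821 -643 = 3178
final state: V = 95.82 m/s, rpm = 3178 → n = rpm/60 = 52.966667 rev/s
J = V / (n·D) = 95.82 / (52.966667 × 2.645) = 0.683956
regime bands: climb J<0.4030 | cruise [0.4030, 0.8060) | windmill J≥0.8060
J = 0.6840 → cruise

J = 0.6840, regime = cruise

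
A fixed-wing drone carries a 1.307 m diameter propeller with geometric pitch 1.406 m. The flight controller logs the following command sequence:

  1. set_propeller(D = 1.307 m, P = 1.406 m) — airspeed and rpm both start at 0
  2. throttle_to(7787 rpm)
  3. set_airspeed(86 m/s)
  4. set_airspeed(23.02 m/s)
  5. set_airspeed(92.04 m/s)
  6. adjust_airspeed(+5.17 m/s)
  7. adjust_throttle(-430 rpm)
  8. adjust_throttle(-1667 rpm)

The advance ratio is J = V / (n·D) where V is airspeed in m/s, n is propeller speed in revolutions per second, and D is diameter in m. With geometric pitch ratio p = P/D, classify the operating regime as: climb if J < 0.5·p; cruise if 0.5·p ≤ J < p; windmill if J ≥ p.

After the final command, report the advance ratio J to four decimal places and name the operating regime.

set_propeller: D = 1.307 m, P = 1.406 m (p = P/D = 1.075746); state ← (V=0, rpm=0)
throttle_to(7787): rpm ← 7787
set_airspeed(86): V ← 86 m/s
set_airspeed(23.02): V ← 23.02 m/s
set_airspeed(92.04): V ← 92.04 m/s
adjust_airspeed(+5.17): V ← 92.04 +5.17 = 97.21 m/s
adjust_throttle(-430): rpm ← 7787 -430 = 7357
adjust_throttle(-1667): rpm ← 7357 -1667 = 5690
final state: V = 97.21 m/s, rpm = 5690 → n = rpm/60 = 94.833333 rev/s
J = V / (n·D) = 97.21 / (94.833333 × 1.307) = 0.784286
regime bands: climb J<0.5379 | cruise [0.5379, 1.0757) | windmill J≥1.0757
J = 0.7843 → cruise

J = 0.7843, regime = cruise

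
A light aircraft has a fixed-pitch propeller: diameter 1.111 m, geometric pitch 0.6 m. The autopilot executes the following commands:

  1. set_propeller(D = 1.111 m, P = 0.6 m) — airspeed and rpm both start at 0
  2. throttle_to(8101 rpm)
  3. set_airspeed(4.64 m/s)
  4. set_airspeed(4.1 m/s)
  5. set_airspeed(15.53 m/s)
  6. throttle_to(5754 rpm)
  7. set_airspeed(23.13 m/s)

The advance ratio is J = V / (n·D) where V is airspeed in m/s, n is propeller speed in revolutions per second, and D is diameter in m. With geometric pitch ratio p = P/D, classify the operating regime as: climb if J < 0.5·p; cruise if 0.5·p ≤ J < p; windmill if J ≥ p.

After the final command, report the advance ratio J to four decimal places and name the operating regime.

set_propeller: D = 1.111 m, P = 0.6 m (p = P/D = 0.540054); state ← (V=0, rpm=0)
throttle_to(8101): rpm ← 8101
set_airspeed(4.64): V ← 4.64 m/s
set_airspeed(4.1): V ← 4.1 m/s
set_airspeed(15.53): V ← 15.53 m/s
throttle_to(5754): rpm ← 5754
set_airspeed(23.13): V ← 23.13 m/s
final state: V = 23.13 m/s, rpm = 5754 → n = rpm/60 = 95.900000 rev/s
J = V / (n·D) = 23.13 / (95.900000 × 1.111) = 0.217092
regime bands: climb J<0.2700 | cruise [0.2700, 0.5401) | windmill J≥0.5401
J = 0.2171 → climb

J = 0.2171, regime = climb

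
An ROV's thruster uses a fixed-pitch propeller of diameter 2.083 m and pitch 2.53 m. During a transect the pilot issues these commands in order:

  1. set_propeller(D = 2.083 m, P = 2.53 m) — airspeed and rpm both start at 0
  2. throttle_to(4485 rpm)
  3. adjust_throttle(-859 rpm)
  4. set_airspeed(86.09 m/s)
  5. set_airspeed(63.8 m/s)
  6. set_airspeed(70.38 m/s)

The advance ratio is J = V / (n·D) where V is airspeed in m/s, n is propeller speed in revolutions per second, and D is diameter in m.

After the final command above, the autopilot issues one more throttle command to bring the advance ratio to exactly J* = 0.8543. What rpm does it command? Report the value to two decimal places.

rpm = 2373.02

set_propeller: D = 2.083 m, P = 2.53 m (p = P/D = 1.214594); state ← (V=0, rpm=0)
throttle_to(4485): rpm ← 4485
adjust_throttle(-859): rpm ← 4485 -859 = 3626
set_airspeed(86.09): V ← 86.09 m/s
set_airspeed(63.8): V ← 63.8 m/s
set_airspeed(70.38): V ← 70.38 m/s
final state: V = 70.38 m/s, rpm = 3626 → n = rpm/60 = 60.433333 rev/s
target J* = 0.8543; solve J* = V/(n·D) for n: n = V/(J*·D) = 70.38/(0.8543 × 2.083) = 39.550282 rev/s
rpm = 60·n = 2373.016930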